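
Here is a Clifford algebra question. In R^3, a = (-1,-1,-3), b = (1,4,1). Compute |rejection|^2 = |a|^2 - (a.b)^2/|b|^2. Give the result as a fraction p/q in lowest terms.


|a|^2 = (-1)^2 + (-1)^2 + (-3)^2 = 11
|b|^2 = 1^2 + 4^2 + 1^2 = 18
a . b = (-1)*1 + (-1)*4 + (-3)*1 = -8
(a.b)^2 = (-8)^2 = 64
|rej|^2 = 11 - 64/18
= (198 - 64)/18
= 134/18
In lowest terms: 67/9


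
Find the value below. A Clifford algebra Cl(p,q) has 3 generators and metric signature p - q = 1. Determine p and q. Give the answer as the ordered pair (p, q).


We need p + q = 3 and p - q = 1.
Adding: 2p = 3 + 1 = 4, so p = 2.
Then q = 3 - 2 = 1.
(p, q) = (2, 1)


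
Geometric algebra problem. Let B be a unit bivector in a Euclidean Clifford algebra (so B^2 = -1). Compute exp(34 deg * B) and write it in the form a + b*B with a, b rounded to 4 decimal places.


For a unit bivector B with B^2 = -1, the exponential series gives
e^(theta*B) = cos(theta) + sin(theta)*B (the GA analogue of Euler's formula).
theta = 34 degrees = 0.593412 rad
cos(34 deg) = 0.8290
sin(34 deg) = 0.5592
exp(theta*B) = 0.8290 + 0.5592*B


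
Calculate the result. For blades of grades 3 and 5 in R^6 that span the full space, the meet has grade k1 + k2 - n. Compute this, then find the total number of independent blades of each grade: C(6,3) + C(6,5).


Meet grade = grade(A) + grade(B) - n
= 3 + 5 - 6 = 2
C(6,3) = 20
C(6,5) = 6
dim_A + dim_B = 20 + 6 = 26


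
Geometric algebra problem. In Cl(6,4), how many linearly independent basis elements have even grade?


Even subalgebra dimension = 2^(n-1)
n = 6 + 4 = 10
2^(10 - 1) = 2^9 = 512
Verification: sum of C(10,k) for even k = 1 + 45 + 210 + 210 + 45 + 1 = 512
Result = 512


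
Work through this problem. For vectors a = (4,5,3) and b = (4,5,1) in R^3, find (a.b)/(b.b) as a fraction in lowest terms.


Projection coefficient = (a . b) / (b . b)
a . b = 4*4 + 5*5 + 3*1
= 16 + 25 + 3 = 44
b . b = 4^2 + 5^2 + 1^2
= 16 + 25 + 1 = 42
Coefficient = 44/42
In lowest terms: 22/21


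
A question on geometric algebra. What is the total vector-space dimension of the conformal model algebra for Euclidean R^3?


The conformal model of R^3 uses Cl(4,1): the 3 Euclidean generators plus two extra orthogonal generators e+ (e+^2 = +1) and e- (e-^2 = -1), from which the null vectors e0, einf are built.
Number of generators m = 3 + 2 = 5.
dim Cl(p,q) = 2^m = 2^5 = 32


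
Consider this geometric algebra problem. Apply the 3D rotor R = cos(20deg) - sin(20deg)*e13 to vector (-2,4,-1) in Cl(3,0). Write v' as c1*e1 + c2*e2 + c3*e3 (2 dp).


Rotor R = cos(20deg) - sin(20deg)*e13
Rotation angle theta = 2 * 20 = 40 degrees in the e13 plane (e1 -> e3).
The component perpendicular to the plane (e2) is invariant: v'_2 = v2 = 4.00
cos(40deg) = 0.7660, sin(40deg) = 0.6428
v'_1 = v1*cos(theta) - v3*sin(theta) = -2*0.7660 - (-1)*0.6428 = -0.89
v'_3 = v1*sin(theta) + v3*cos(theta) = -2*0.6428 + (-1)*0.7660 = -2.05
v' = -0.89*e1 + 4.00*e2 - 2.05*e3


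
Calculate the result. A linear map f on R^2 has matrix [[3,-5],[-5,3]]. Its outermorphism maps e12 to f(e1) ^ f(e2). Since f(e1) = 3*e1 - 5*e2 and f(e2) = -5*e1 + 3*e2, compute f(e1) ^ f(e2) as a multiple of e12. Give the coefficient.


The outermorphism of a linear map f sends e1^e2 to f(e1)^f(e2).
f(e1) = 3*e1 - 5*e2
f(e2) = -5*e1 + 3*e2
f(e1) ^ f(e2) = (3*e1 - 5*e2) ^ (-5*e1 + 3*e2)
= 3*3*e12 + (-5)*(-5)*e21
= (9 - 25)*e12
= -16*e12
Coefficient = -16


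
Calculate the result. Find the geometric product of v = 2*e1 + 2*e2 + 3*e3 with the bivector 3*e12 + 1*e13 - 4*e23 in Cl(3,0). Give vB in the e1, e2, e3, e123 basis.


vB has grade-1 (vector) and grade-3 (trivector) parts: vB = (v _| B) + (v ^ B).
Vector part <vB>_1:
  e1: -v2*b12 - v3*b13 = -(2)*(3) - (3)*(1) = -9
  e2: v1*b12 - v3*b23 = (2)*(3) - (3)*(-4) = 18
  e3: v1*b13 + v2*b23 = (2)*(1) + (2)*(-4) = -6
Trivector part <vB>_3:
  e123: v1*b23 - v2*b13 + v3*b12 = (2)*(-4) - (2)*(1) + (3)*(3) = -1
vB = -9*e1 + 18*e2 - 6*e3 - 1*e123


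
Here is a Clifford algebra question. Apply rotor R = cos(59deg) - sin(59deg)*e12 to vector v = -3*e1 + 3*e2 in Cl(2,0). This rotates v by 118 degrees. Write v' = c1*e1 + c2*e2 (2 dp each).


Rotor R = cos(59deg) - sin(59deg)*e12
Rotation angle theta = 2 * 59 = 118 degrees
v' = R*v*~R rotates v by theta.
cos(118deg) = -0.4695, sin(118deg) = 0.8829
v'_1 = -3*cos(118deg) - 3*sin(118deg)
= -3*(-0.4695) - 3*0.8829
= -1.24
v'_2 = -3*sin(118deg) + 3*cos(118deg)
= -3*0.8829 + 3*(-0.4695)
= -4.06
v' = -1.24*e1 - 4.06*e2


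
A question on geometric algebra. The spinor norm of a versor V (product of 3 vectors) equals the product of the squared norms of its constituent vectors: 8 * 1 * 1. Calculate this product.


Spinor norm N(V) = |v1|^2 * |v2|^2 * ... * |v3|^2
= 8 * 1 * 1
Running product: 8, 8, 8
N(V) = 8


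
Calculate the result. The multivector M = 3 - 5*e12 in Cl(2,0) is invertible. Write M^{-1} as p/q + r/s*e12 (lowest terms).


M = 3 - 5*e12, where e12^2 = -1.
Since M commutes with its reverse ~M = a - b*e12, M * ~M = a^2 - b^2*e12^2 = a^2 + b^2.
So M^{-1} = ~M / (a^2 + b^2) = (a - b*e12)/(a^2 + b^2).
a^2 + b^2 = 9 + 25 = 34
Scalar part = 3/34 = 3/34
Bivector coeff = 5/34 = 5/34
M^{-1} = 3/34 + 5/34*e12


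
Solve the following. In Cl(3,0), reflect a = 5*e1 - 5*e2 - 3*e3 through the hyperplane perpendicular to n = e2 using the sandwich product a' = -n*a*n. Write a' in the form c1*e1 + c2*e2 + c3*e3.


Reflection formula: a' = -n*a*n, with n = e2 (unit vector, n^2 = 1).
For reflection through hyperplane perp to e2:
The component along e2 flips sign, others stay.
a = (5, -5, -3)
a' = (5, 5, -3)
a' = 5*e1 + 5*e2 - 3*e3


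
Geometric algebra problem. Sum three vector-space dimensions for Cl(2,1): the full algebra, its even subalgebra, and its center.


n = 2 + 1 = 3
Total dim = 2^3 = 8
Even subalgebra dim = 2^2 = 4
n is odd, so center dim = 2
Sum = 8 + 4 + 2 = 14


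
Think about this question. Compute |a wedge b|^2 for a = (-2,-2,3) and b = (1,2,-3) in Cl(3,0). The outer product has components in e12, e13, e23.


a wedge b = (a1*b2 - a2*b1)*e12 + (a1*b3 - a3*b1)*e13 + (a2*b3 - a3*b2)*e23
e12 coeff: (-2)*2 - (-2)*1 = -4 - (-2) = -2
e13 coeff: (-2)*(-3) - 3*1 = 6 - 3 = 3
e23 coeff: (-2)*(-3) - 3*2 = 6 - 6 = 0
|a wedge b|^2 = (-2)^2 + 3^2 + 0^2
= 4 + 9 + 0
= 13


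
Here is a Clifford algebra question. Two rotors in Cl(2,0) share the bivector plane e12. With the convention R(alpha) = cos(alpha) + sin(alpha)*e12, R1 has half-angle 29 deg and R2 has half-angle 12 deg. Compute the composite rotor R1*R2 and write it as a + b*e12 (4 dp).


Same-plane rotors commute and their half-angles add:
R1*R2 = cos(a1 + a2) + sin(a1 + a2)*e12.
a1 + a2 = 29 + 12 = 41 deg
cos(41 deg) = 0.7547
sin(41 deg) = 0.6561
R1*R2 = 0.7547 + 0.6561*e12


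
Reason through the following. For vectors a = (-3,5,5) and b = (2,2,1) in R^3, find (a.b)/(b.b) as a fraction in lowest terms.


Projection coefficient = (a . b) / (b . b)
a . b = (-3)*2 + 5*2 + 5*1
= -6 + 10 + 5 = 9
b . b = 2^2 + 2^2 + 1^2
= 4 + 4 + 1 = 9
Coefficient = 9/9
In lowest terms: 1/1


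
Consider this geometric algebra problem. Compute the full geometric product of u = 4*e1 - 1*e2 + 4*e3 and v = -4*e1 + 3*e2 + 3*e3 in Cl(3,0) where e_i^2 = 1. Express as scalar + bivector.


In Cl(3,0): e_i^2 = 1, e_ie_j = -e_je_i for i != j.
Scalar part = u . v = 4*(-4) + (-1)*3 + 4*3
= -16 + (-3) + 12 = -7
e12 coeff = 4*3 - (-1)*(-4) = 12 - 4 = 8
e13 coeff = 4*3 - 4*(-4) = 12 - (-16) = 28
e23 coeff = (-1)*3 - 4*3 = -3 - 12 = -15
uv = -7 + 8*e12 + 28*e13 - 15*e23


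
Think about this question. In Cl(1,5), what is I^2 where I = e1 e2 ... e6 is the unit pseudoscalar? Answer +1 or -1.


The pseudoscalar I = e1...e_n (product of all n generators) of Cl(p,q) satisfies I^2 = (-1)^(q + n(n-1)/2).
p = 1, q = 5, n = p + q = 6
n(n-1)/2 = 6 * 5 / 2 = 15
Exponent = q + n(n-1)/2 = 5 + 15 = 20
I^2 = (-1)^20 = +1


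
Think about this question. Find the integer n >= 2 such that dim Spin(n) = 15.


dim Spin(n) = dim so(n) = n(n-1)/2.
Solve n(n-1)/2 = 15, i.e. n^2 - n - 30 = 0.
Discriminant = 1 + 8*15 = 121
n = (1 + sqrt(121))/2 = (1 + 11)/2 = 6


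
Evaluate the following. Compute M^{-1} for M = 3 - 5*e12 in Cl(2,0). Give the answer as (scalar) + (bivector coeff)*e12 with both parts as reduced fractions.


M = 3 - 5*e12, where e12^2 = -1.
Since M commutes with its reverse ~M = a - b*e12, M * ~M = a^2 - b^2*e12^2 = a^2 + b^2.
So M^{-1} = ~M / (a^2 + b^2) = (a - b*e12)/(a^2 + b^2).
a^2 + b^2 = 9 + 25 = 34
Scalar part = 3/34 = 3/34
Bivector coeff = 5/34 = 5/34
M^{-1} = 3/34 + 5/34*e12


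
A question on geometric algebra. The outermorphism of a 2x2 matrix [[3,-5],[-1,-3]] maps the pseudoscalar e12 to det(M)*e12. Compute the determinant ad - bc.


The outermorphism of a linear map f sends e1^e2 to f(e1)^f(e2).
f(e1) = 3*e1 - 1*e2
f(e2) = -5*e1 - 3*e2
f(e1) ^ f(e2) = (3*e1 - 1*e2) ^ (-5*e1 - 3*e2)
= 3*(-3)*e12 + (-1)*(-5)*e21
= (-9 - 5)*e12
= -14*e12
Coefficient = -14


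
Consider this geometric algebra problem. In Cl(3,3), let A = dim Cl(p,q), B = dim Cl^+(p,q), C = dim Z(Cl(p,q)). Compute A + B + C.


n = 3 + 3 = 6
Total dim = 2^6 = 64
Even subalgebra dim = 2^5 = 32
n is even, so center dim = 1
Sum = 64 + 32 + 1 = 97


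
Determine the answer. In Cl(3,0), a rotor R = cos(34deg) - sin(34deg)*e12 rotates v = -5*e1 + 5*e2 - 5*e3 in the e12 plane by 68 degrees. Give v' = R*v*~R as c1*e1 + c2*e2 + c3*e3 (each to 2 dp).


Rotor R = cos(34deg) - sin(34deg)*e12
Rotation angle theta = 2 * 34 = 68 degrees in the e12 plane (e1 -> e2).
The component perpendicular to the plane (e3) is invariant: v'_3 = v3 = -5.00
cos(68deg) = 0.3746, sin(68deg) = 0.9272
v'_1 = v1*cos(theta) - v2*sin(theta) = -5*0.3746 - 5*0.9272 = -6.51
v'_2 = v1*sin(theta) + v2*cos(theta) = -5*0.9272 + 5*0.3746 = -2.76
v' = -6.51*e1 - 2.76*e2 - 5.00*e3


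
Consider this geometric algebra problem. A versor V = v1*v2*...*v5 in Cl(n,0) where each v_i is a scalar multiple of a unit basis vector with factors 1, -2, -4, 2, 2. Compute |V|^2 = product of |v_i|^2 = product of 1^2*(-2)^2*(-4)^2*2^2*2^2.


Each vector v_i has |v_i|^2 = s_i^2
Squared scales: 1^2 = 1, (-2)^2 = 4, (-4)^2 = 16, 2^2 = 4, 2^2 = 4
|V|^2 = 1 * 4 * 16 * 4 * 4
= 1024


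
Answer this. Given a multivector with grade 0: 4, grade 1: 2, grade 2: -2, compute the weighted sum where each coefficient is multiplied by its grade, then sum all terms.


Grade-weighted sum = sum of grade_k * coefficient_k
0*4 = 0
1*2 = 2
2*(-2) = -4
Total = 0 + 2 + (-4) = -2


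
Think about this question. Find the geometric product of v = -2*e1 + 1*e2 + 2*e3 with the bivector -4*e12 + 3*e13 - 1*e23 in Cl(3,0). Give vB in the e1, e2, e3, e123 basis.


vB has grade-1 (vector) and grade-3 (trivector) parts: vB = (v _| B) + (v ^ B).
Vector part <vB>_1:
  e1: -v2*b12 - v3*b13 = -(1)*(-4) - (2)*(3) = -2
  e2: v1*b12 - v3*b23 = (-2)*(-4) - (2)*(-1) = 10
  e3: v1*b13 + v2*b23 = (-2)*(3) + (1)*(-1) = -7
Trivector part <vB>_3:
  e123: v1*b23 - v2*b13 + v3*b12 = (-2)*(-1) - (1)*(3) + (2)*(-4) = -9
vB = -2*e1 + 10*e2 - 7*e3 - 9*e123


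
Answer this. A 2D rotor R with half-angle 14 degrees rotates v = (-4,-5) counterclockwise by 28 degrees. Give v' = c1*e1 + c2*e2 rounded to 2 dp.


Rotor R = cos(14deg) - sin(14deg)*e12
Rotation angle theta = 2 * 14 = 28 degrees
v' = R*v*~R rotates v by theta.
cos(28deg) = 0.8829, sin(28deg) = 0.4695
v'_1 = -4*cos(28deg) - (-5)*sin(28deg)
= -4*0.8829 - (-5)*0.4695
= -1.18
v'_2 = -4*sin(28deg) + (-5)*cos(28deg)
= -4*0.4695 + (-5)*0.8829
= -6.29
v' = -1.18*e1 - 6.29*e2


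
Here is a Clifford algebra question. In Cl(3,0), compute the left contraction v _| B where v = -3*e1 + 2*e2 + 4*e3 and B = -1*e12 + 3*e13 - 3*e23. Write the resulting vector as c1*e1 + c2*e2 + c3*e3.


Left contraction v _| B = <vB>_1 (grade-1 part of the geometric product vB).
Using e1_|e12 = e2, e2_|e12 = -e1, e1_|e13 = e3, e3_|e13 = -e1, e2_|e23 = e3, e3_|e23 = -e2:
e1 coeff: -v2*b12 - v3*b13 = -(2)*(-1) - (4)*(3) = -10
e2 coeff: v1*b12 - v3*b23 = (-3)*(-1) - (4)*(-3) = 15
e3 coeff: v1*b13 + v2*b23 = (-3)*(3) + (2)*(-3) = -15
v _| B = -10*e1 + 15*e2 - 15*e3


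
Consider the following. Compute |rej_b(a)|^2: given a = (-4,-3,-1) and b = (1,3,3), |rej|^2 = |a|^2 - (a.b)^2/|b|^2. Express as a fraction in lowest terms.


|a|^2 = (-4)^2 + (-3)^2 + (-1)^2 = 26
|b|^2 = 1^2 + 3^2 + 3^2 = 19
a . b = (-4)*1 + (-3)*3 + (-1)*3 = -16
(a.b)^2 = (-16)^2 = 256
|rej|^2 = 26 - 256/19
= (494 - 256)/19
= 238/19
In lowest terms: 238/19


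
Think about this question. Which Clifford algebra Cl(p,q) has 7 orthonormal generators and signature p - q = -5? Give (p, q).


We need p + q = 7 and p - q = -5.
Adding: 2p = 7 + (-5) = 2, so p = 1.
Then q = 7 - 1 = 6.
(p, q) = (1, 6)


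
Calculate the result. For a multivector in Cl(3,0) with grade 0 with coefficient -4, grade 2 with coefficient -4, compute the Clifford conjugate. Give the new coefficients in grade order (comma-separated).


Clifford conjugate sign for grade k: (-1)^(k(k+1)/2)
Grade 0: (-1)^(0*1/2) = (-1)^0 = 1, coeff -4 -> -4
Grade 2: (-1)^(2*3/2) = (-1)^3 = -1, coeff -4 -> 4
Conjugated coefficients: -4, 4


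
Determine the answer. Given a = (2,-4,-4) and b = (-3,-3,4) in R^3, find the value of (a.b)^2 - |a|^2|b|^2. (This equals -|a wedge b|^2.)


a . b = 2*(-3) + (-4)*(-3) + (-4)*4
= -6 + 12 + (-16) = -10
|a|^2 = 2^2 + (-4)^2 + (-4)^2 = 36
|b|^2 = (-3)^2 + (-3)^2 + 4^2 = 34
(a.b)^2 = (-10)^2 = 100
|a|^2 * |b|^2 = 36 * 34 = 1224
Result = 100 - 1224 = -1124


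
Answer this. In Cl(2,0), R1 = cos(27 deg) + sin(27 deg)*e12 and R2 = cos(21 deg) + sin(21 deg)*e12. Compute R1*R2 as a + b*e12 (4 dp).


Same-plane rotors commute and their half-angles add:
R1*R2 = cos(a1 + a2) + sin(a1 + a2)*e12.
a1 + a2 = 27 + 21 = 48 deg
cos(48 deg) = 0.6691
sin(48 deg) = 0.7431
R1*R2 = 0.6691 + 0.7431*e12


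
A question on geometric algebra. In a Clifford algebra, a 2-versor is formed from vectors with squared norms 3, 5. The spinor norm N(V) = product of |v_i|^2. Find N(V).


Spinor norm N(V) = |v1|^2 * |v2|^2 * ... * |v2|^2
= 3 * 5
Running product: 3, 15
N(V) = 15


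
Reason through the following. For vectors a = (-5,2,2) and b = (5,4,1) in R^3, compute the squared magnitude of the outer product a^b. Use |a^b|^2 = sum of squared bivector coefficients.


a wedge b = (a1*b2 - a2*b1)*e12 + (a1*b3 - a3*b1)*e13 + (a2*b3 - a3*b2)*e23
e12 coeff: (-5)*4 - 2*5 = -20 - 10 = -30
e13 coeff: (-5)*1 - 2*5 = -5 - 10 = -15
e23 coeff: 2*1 - 2*4 = 2 - 8 = -6
|a wedge b|^2 = (-30)^2 + (-15)^2 + (-6)^2
= 900 + 225 + 36
= 1161


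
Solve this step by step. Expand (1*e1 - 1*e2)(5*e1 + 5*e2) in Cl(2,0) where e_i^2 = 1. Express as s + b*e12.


Expand: (1*e1 - 1*e2)(5*e1 + 5*e2)
= 1*5*e1e1 + 1*5*e1e2 + (-1)*5*e2e1 + (-1)*5*e2e2
Using e1^2 = e2^2 = 1, e2e1 = -e1e2:
Scalar part s = 1*5 + (-1)*5 = 5 + (-5) = 0
Bivector part b = 1*5 - (-1)*5 = 5 - (-5) = 10
uv = 0 + 10*e12


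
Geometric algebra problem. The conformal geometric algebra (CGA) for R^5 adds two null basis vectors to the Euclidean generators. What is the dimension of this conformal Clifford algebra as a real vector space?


The conformal model of R^5 uses Cl(6,1): the 5 Euclidean generators plus two extra orthogonal generators e+ (e+^2 = +1) and e- (e-^2 = -1), from which the null vectors e0, einf are built.
Number of generators m = 5 + 2 = 7.
dim Cl(p,q) = 2^m = 2^7 = 128


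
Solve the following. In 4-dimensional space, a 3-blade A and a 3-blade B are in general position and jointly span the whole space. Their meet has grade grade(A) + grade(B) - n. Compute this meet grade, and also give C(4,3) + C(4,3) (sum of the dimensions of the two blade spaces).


Meet grade = grade(A) + grade(B) - n
= 3 + 3 - 4 = 2
C(4,3) = 4
C(4,3) = 4
dim_A + dim_B = 4 + 4 = 8


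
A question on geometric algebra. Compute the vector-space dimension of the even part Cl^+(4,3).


Even subalgebra dimension = 2^(n-1)
n = 4 + 3 = 7
2^(7 - 1) = 2^6 = 64
Verification: sum of C(7,k) for even k = 1 + 21 + 35 + 7 = 64
Result = 64


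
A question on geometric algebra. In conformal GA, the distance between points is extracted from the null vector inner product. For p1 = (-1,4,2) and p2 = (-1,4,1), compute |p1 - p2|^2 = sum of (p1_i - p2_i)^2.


p1 - p2 = (0, 0, 1)
|p1 - p2|^2 = 0^2 + 0^2 + 1^2
= 0 + 0 + 1
= 1


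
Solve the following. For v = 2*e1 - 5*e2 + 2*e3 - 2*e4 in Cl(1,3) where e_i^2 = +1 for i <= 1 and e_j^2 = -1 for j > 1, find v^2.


v^2 = sum of c_i^2 * e_i^2
Positive signature terms (e_i^2 = +1): 2^2 = 4
Negative signature terms (e_j^2 = -1): (-5)^2 + 2^2 + (-2)^2 = 33
v^2 = 4 - 33 = -29


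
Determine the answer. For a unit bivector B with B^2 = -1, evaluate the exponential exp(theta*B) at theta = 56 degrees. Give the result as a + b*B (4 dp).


For a unit bivector B with B^2 = -1, the exponential series gives
e^(theta*B) = cos(theta) + sin(theta)*B (the GA analogue of Euler's formula).
theta = 56 degrees = 0.977384 rad
cos(56 deg) = 0.5592
sin(56 deg) = 0.8290
exp(theta*B) = 0.5592 + 0.8290*B


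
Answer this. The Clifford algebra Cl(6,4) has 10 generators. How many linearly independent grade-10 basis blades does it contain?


Number of grade-k basis blades in Cl(p,q) with n = p + q is C(n, k).
n = 6 + 4 = 10
C(10, 10) = 10! / (10! * 0!)
= 3628800 / (3628800 * 1)
= 1


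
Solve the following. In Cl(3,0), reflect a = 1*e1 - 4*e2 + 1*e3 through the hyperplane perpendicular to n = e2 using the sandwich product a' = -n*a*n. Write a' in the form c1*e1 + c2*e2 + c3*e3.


Reflection formula: a' = -n*a*n, with n = e2 (unit vector, n^2 = 1).
For reflection through hyperplane perp to e2:
The component along e2 flips sign, others stay.
a = (1, -4, 1)
a' = (1, 4, 1)
a' = 1*e1 + 4*e2 + 1*e3


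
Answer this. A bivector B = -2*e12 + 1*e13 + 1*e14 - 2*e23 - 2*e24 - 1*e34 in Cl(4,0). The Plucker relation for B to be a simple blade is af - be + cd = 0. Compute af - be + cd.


Plucker relation: af - be + cd
a*f = (-2)*(-1) = 2
b*e = 1*(-2) = -2
c*d = 1*(-2) = -2
af - be + cd = 2 - (-2) + (-2)
= 2


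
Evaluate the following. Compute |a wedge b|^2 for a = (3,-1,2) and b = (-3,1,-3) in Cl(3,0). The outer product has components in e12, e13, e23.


a wedge b = (a1*b2 - a2*b1)*e12 + (a1*b3 - a3*b1)*e13 + (a2*b3 - a3*b2)*e23
e12 coeff: 3*1 - (-1)*(-3) = 3 - 3 = 0
e13 coeff: 3*(-3) - 2*(-3) = -9 - (-6) = -3
e23 coeff: (-1)*(-3) - 2*1 = 3 - 2 = 1
|a wedge b|^2 = 0^2 + (-3)^2 + 1^2
= 0 + 9 + 1
= 10


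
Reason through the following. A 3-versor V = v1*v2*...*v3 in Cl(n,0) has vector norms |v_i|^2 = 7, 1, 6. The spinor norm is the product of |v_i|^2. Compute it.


Spinor norm N(V) = |v1|^2 * |v2|^2 * ... * |v3|^2
= 7 * 1 * 6
Running product: 7, 7, 42
N(V) = 42


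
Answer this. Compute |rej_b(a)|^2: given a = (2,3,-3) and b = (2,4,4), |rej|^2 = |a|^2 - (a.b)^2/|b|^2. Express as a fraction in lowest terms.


|a|^2 = 2^2 + 3^2 + (-3)^2 = 22
|b|^2 = 2^2 + 4^2 + 4^2 = 36
a . b = 2*2 + 3*4 + (-3)*4 = 4
(a.b)^2 = 4^2 = 16
|rej|^2 = 22 - 16/36
= (792 - 16)/36
= 776/36
In lowest terms: 194/9


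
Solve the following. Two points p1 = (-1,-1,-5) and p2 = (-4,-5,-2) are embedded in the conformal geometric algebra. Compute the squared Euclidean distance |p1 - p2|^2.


p1 - p2 = (3, 4, -3)
|p1 - p2|^2 = 3^2 + 4^2 + (-3)^2
= 9 + 16 + 9
= 34


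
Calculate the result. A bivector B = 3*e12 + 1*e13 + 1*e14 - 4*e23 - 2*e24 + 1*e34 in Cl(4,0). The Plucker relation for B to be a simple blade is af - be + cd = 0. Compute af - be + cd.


Plucker relation: af - be + cd
a*f = 3*1 = 3
b*e = 1*(-2) = -2
c*d = 1*(-4) = -4
af - be + cd = 3 - (-2) + (-4)
= 1


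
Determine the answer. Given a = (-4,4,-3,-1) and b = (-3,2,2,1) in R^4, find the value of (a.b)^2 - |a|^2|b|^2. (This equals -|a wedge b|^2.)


a . b = (-4)*(-3) + 4*2 + (-3)*2 + (-1)*1
= 12 + 8 + (-6) + (-1) = 13
|a|^2 = (-4)^2 + 4^2 + (-3)^2 + (-1)^2 = 42
|b|^2 = (-3)^2 + 2^2 + 2^2 + 1^2 = 18
(a.b)^2 = 13^2 = 169
|a|^2 * |b|^2 = 42 * 18 = 756
Result = 169 - 756 = -587


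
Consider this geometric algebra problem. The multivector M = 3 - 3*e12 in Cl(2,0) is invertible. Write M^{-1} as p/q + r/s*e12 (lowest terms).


M = 3 - 3*e12, where e12^2 = -1.
Since M commutes with its reverse ~M = a - b*e12, M * ~M = a^2 - b^2*e12^2 = a^2 + b^2.
So M^{-1} = ~M / (a^2 + b^2) = (a - b*e12)/(a^2 + b^2).
a^2 + b^2 = 9 + 9 = 18
Scalar part = 3/18 = 1/6
Bivector coeff = 3/18 = 1/6
M^{-1} = 1/6 + 1/6*e12


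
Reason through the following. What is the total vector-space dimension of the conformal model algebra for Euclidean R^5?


The conformal model of R^5 uses Cl(6,1): the 5 Euclidean generators plus two extra orthogonal generators e+ (e+^2 = +1) and e- (e-^2 = -1), from which the null vectors e0, einf are built.
Number of generators m = 5 + 2 = 7.
dim Cl(p,q) = 2^m = 2^7 = 128


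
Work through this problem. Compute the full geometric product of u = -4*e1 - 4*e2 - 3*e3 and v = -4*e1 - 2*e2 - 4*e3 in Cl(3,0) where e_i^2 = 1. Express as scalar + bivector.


In Cl(3,0): e_i^2 = 1, e_ie_j = -e_je_i for i != j.
Scalar part = u . v = (-4)*(-4) + (-4)*(-2) + (-3)*(-4)
= 16 + 8 + 12 = 36
e12 coeff = (-4)*(-2) - (-4)*(-4) = 8 - 16 = -8
e13 coeff = (-4)*(-4) - (-3)*(-4) = 16 - 12 = 4
e23 coeff = (-4)*(-4) - (-3)*(-2) = 16 - 6 = 10
uv = 36 - 8*e12 + 4*e13 + 10*e23


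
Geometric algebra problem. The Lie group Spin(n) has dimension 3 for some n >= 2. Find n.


dim Spin(n) = dim so(n) = n(n-1)/2.
Solve n(n-1)/2 = 3, i.e. n^2 - n - 6 = 0.
Discriminant = 1 + 8*3 = 25
n = (1 + sqrt(25))/2 = (1 + 5)/2 = 3


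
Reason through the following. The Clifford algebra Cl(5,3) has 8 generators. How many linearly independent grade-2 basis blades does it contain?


Number of grade-k basis blades in Cl(p,q) with n = p + q is C(n, k).
n = 5 + 3 = 8
C(8, 2) = 8! / (2! * 6!)
= 40320 / (2 * 720)
= 28


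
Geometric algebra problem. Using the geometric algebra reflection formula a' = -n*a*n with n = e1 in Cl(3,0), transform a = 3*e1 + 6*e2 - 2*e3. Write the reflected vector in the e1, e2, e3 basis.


Reflection formula: a' = -n*a*n, with n = e1 (unit vector, n^2 = 1).
For reflection through hyperplane perp to e1:
The component along e1 flips sign, others stay.
a = (3, 6, -2)
a' = (-3, 6, -2)
a' = -3*e1 + 6*e2 - 2*e3


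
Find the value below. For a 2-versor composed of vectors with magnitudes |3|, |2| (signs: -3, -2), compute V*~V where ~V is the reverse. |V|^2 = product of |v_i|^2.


Each vector v_i has |v_i|^2 = s_i^2
Squared scales: (-3)^2 = 9, (-2)^2 = 4
|V|^2 = 9 * 4
= 36


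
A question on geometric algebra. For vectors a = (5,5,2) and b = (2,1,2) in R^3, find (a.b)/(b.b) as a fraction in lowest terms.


Projection coefficient = (a . b) / (b . b)
a . b = 5*2 + 5*1 + 2*2
= 10 + 5 + 4 = 19
b . b = 2^2 + 1^2 + 2^2
= 4 + 1 + 4 = 9
Coefficient = 19/9
In lowest terms: 19/9


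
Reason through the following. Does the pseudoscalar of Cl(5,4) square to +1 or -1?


The pseudoscalar I = e1...e_n (product of all n generators) of Cl(p,q) satisfies I^2 = (-1)^(q + n(n-1)/2).
p = 5, q = 4, n = p + q = 9
n(n-1)/2 = 9 * 8 / 2 = 36
Exponent = q + n(n-1)/2 = 4 + 36 = 40
I^2 = (-1)^40 = +1


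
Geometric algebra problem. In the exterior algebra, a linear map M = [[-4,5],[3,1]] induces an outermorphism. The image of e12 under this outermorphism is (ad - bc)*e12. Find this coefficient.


The outermorphism of a linear map f sends e1^e2 to f(e1)^f(e2).
f(e1) = -4*e1 + 3*e2
f(e2) = 5*e1 + 1*e2
f(e1) ^ f(e2) = (-4*e1 + 3*e2) ^ (5*e1 + 1*e2)
= (-4)*1*e12 + 3*5*e21
= (-4 - 15)*e12
= -19*e12
Coefficient = -19


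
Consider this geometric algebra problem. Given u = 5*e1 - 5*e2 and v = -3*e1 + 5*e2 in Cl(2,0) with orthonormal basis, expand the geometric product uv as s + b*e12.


Expand: (5*e1 - 5*e2)(-3*e1 + 5*e2)
= 5*(-3)*e1e1 + 5*5*e1e2 + (-5)*(-3)*e2e1 + (-5)*5*e2e2
Using e1^2 = e2^2 = 1, e2e1 = -e1e2:
Scalar part s = 5*(-3) + (-5)*5 = -15 + (-25) = -40
Bivector part b = 5*5 - (-5)*(-3) = 25 - 15 = 10
uv = -40 + 10*e12


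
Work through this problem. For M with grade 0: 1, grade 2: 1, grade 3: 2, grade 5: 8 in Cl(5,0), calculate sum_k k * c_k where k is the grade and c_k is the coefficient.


Grade-weighted sum = sum of grade_k * coefficient_k
0*1 = 0
2*1 = 2
3*2 = 6
5*8 = 40
Total = 0 + 2 + 6 + 40 = 48


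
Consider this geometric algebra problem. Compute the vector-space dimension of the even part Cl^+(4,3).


Even subalgebra dimension = 2^(n-1)
n = 4 + 3 = 7
2^(7 - 1) = 2^6 = 64
Verification: sum of C(7,k) for even k = 1 + 21 + 35 + 7 = 64
Result = 64


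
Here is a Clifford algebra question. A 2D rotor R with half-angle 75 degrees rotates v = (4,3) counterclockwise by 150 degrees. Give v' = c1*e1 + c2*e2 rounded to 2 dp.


Rotor R = cos(75deg) - sin(75deg)*e12
Rotation angle theta = 2 * 75 = 150 degrees
v' = R*v*~R rotates v by theta.
cos(150deg) = -0.8660, sin(150deg) = 0.5000
v'_1 = 4*cos(150deg) - 3*sin(150deg)
= 4*(-0.8660) - 3*0.5000
= -4.96
v'_2 = 4*sin(150deg) + 3*cos(150deg)
= 4*0.5000 + 3*(-0.8660)
= -0.60
v' = -4.96*e1 - 0.60*e2


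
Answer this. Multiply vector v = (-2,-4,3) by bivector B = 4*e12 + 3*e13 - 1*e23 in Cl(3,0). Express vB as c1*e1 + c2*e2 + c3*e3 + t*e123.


vB has grade-1 (vector) and grade-3 (trivector) parts: vB = (v _| B) + (v ^ B).
Vector part <vB>_1:
  e1: -v2*b12 - v3*b13 = -(-4)*(4) - (3)*(3) = 7
  e2: v1*b12 - v3*b23 = (-2)*(4) - (3)*(-1) = -5
  e3: v1*b13 + v2*b23 = (-2)*(3) + (-4)*(-1) = -2
Trivector part <vB>_3:
  e123: v1*b23 - v2*b13 + v3*b12 = (-2)*(-1) - (-4)*(3) + (3)*(4) = 26
vB = 7*e1 - 5*e2 - 2*e3 + 26*e123


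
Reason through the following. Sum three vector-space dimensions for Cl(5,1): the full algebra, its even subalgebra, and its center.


n = 5 + 1 = 6
Total dim = 2^6 = 64
Even subalgebra dim = 2^5 = 32
n is even, so center dim = 1
Sum = 64 + 32 + 1 = 97


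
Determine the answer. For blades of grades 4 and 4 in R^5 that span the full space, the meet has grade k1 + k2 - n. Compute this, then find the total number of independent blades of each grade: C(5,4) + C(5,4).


Meet grade = grade(A) + grade(B) - n
= 4 + 4 - 5 = 3
C(5,4) = 5
C(5,4) = 5
dim_A + dim_B = 5 + 5 = 10


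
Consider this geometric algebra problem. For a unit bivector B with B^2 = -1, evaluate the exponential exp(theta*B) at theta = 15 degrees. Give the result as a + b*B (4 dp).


For a unit bivector B with B^2 = -1, the exponential series gives
e^(theta*B) = cos(theta) + sin(theta)*B (the GA analogue of Euler's formula).
theta = 15 degrees = 0.261799 rad
cos(15 deg) = 0.9659
sin(15 deg) = 0.2588
exp(theta*B) = 0.9659 + 0.2588*B


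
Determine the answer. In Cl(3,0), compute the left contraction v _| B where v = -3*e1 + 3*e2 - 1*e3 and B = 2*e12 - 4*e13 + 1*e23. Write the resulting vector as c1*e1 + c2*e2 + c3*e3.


Left contraction v _| B = <vB>_1 (grade-1 part of the geometric product vB).
Using e1_|e12 = e2, e2_|e12 = -e1, e1_|e13 = e3, e3_|e13 = -e1, e2_|e23 = e3, e3_|e23 = -e2:
e1 coeff: -v2*b12 - v3*b13 = -(3)*(2) - (-1)*(-4) = -10
e2 coeff: v1*b12 - v3*b23 = (-3)*(2) - (-1)*(1) = -5
e3 coeff: v1*b13 + v2*b23 = (-3)*(-4) + (3)*(1) = 15
v _| B = -10*e1 - 5*e2 + 15*e3


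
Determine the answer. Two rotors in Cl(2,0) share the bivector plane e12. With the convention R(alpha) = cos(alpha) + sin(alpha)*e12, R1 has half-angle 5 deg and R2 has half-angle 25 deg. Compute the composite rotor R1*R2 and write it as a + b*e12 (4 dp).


Same-plane rotors commute and their half-angles add:
R1*R2 = cos(a1 + a2) + sin(a1 + a2)*e12.
a1 + a2 = 5 + 25 = 30 deg
cos(30 deg) = 0.8660
sin(30 deg) = 0.5000
R1*R2 = 0.8660 + 0.5000*e12


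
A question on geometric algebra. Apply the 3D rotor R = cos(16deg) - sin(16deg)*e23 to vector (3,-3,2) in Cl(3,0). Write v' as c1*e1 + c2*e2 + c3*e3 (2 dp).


Rotor R = cos(16deg) - sin(16deg)*e23
Rotation angle theta = 2 * 16 = 32 degrees in the e23 plane (e2 -> e3).
The component perpendicular to the plane (e1) is invariant: v'_1 = v1 = 3.00
cos(32deg) = 0.8480, sin(32deg) = 0.5299
v'_2 = v2*cos(theta) - v3*sin(theta) = -3*0.8480 - 2*0.5299 = -3.60
v'_3 = v2*sin(theta) + v3*cos(theta) = -3*0.5299 + 2*0.8480 = 0.11
v' = 3.00*e1 - 3.60*e2 + 0.11*e3


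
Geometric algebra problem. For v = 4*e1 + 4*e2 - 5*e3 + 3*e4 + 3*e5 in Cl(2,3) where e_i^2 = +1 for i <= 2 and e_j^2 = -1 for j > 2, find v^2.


v^2 = sum of c_i^2 * e_i^2
Positive signature terms (e_i^2 = +1): 4^2 + 4^2 = 32
Negative signature terms (e_j^2 = -1): (-5)^2 + 3^2 + 3^2 = 43
v^2 = 32 - 43 = -11


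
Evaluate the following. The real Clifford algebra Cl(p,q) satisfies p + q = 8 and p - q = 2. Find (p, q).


We need p + q = 8 and p - q = 2.
Adding: 2p = 8 + 2 = 10, so p = 5.
Then q = 8 - 5 = 3.
(p, q) = (5, 3)


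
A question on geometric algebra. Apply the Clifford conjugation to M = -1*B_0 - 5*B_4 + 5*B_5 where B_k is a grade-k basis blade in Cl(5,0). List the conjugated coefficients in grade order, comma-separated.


Clifford conjugate sign for grade k: (-1)^(k(k+1)/2)
Grade 0: (-1)^(0*1/2) = (-1)^0 = 1, coeff -1 -> -1
Grade 4: (-1)^(4*5/2) = (-1)^10 = 1, coeff -5 -> -5
Grade 5: (-1)^(5*6/2) = (-1)^15 = -1, coeff 5 -> -5
Conjugated coefficients: -1, -5, -5


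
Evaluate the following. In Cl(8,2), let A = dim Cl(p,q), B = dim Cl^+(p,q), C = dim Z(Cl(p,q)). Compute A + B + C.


n = 8 + 2 = 10
Total dim = 2^10 = 1024
Even subalgebra dim = 2^9 = 512
n is even, so center dim = 1
Sum = 1024 + 512 + 1 = 1537


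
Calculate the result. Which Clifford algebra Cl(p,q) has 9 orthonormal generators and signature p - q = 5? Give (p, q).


We need p + q = 9 and p - q = 5.
Adding: 2p = 9 + 5 = 14, so p = 7.
Then q = 9 - 7 = 2.
(p, q) = (7, 2)


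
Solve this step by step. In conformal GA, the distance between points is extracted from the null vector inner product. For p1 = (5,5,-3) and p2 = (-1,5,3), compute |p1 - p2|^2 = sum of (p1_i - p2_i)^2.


p1 - p2 = (6, 0, -6)
|p1 - p2|^2 = 6^2 + 0^2 + (-6)^2
= 36 + 0 + 36
= 72


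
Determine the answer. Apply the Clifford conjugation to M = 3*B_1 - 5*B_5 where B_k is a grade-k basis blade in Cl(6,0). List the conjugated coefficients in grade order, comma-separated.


Clifford conjugate sign for grade k: (-1)^(k(k+1)/2)
Grade 1: (-1)^(1*2/2) = (-1)^1 = -1, coeff 3 -> -3
Grade 5: (-1)^(5*6/2) = (-1)^15 = -1, coeff -5 -> 5
Conjugated coefficients: -3, 5


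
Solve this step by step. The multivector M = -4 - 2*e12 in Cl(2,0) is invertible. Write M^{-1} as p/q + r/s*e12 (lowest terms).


M = -4 - 2*e12, where e12^2 = -1.
Since M commutes with its reverse ~M = a - b*e12, M * ~M = a^2 - b^2*e12^2 = a^2 + b^2.
So M^{-1} = ~M / (a^2 + b^2) = (a - b*e12)/(a^2 + b^2).
a^2 + b^2 = 16 + 4 = 20
Scalar part = -4/20 = -1/5
Bivector coeff = 2/20 = 1/10
M^{-1} = -1/5 + 1/10*e12


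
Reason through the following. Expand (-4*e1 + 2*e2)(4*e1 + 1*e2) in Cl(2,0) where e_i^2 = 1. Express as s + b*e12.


Expand: (-4*e1 + 2*e2)(4*e1 + 1*e2)
= (-4)*4*e1e1 + (-4)*1*e1e2 + 2*4*e2e1 + 2*1*e2e2
Using e1^2 = e2^2 = 1, e2e1 = -e1e2:
Scalar part s = (-4)*4 + 2*1 = -16 + 2 = -14
Bivector part b = (-4)*1 - 2*4 = -4 - 8 = -12
uv = -14 - 12*e12


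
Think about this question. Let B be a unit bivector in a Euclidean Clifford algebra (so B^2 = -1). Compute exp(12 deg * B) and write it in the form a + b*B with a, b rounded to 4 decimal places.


For a unit bivector B with B^2 = -1, the exponential series gives
e^(theta*B) = cos(theta) + sin(theta)*B (the GA analogue of Euler's formula).
theta = 12 degrees = 0.20944 rad
cos(12 deg) = 0.9781
sin(12 deg) = 0.2079
exp(theta*B) = 0.9781 + 0.2079*B


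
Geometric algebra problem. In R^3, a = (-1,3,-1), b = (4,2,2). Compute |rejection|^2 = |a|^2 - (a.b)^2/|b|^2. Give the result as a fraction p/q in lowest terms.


|a|^2 = (-1)^2 + 3^2 + (-1)^2 = 11
|b|^2 = 4^2 + 2^2 + 2^2 = 24
a . b = (-1)*4 + 3*2 + (-1)*2 = 0
(a.b)^2 = 0^2 = 0
|rej|^2 = 11 - 0/24
= (264 - 0)/24
= 264/24
In lowest terms: 11/1


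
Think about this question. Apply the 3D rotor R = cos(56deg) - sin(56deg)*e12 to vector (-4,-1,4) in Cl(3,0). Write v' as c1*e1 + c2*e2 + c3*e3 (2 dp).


Rotor R = cos(56deg) - sin(56deg)*e12
Rotation angle theta = 2 * 56 = 112 degrees in the e12 plane (e1 -> e2).
The component perpendicular to the plane (e3) is invariant: v'_3 = v3 = 4.00
cos(112deg) = -0.3746, sin(112deg) = 0.9272
v'_1 = v1*cos(theta) - v2*sin(theta) = -4*(-0.3746) - (-1)*0.9272 = 2.43
v'_2 = v1*sin(theta) + v2*cos(theta) = -4*0.9272 + (-1)*(-0.3746) = -3.33
v' = 2.43*e1 - 3.33*e2 + 4.00*e3


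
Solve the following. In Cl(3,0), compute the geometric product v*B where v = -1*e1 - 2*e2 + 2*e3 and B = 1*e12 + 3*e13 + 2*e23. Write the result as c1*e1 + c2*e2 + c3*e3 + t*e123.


vB has grade-1 (vector) and grade-3 (trivector) parts: vB = (v _| B) + (v ^ B).
Vector part <vB>_1:
  e1: -v2*b12 - v3*b13 = -(-2)*(1) - (2)*(3) = -4
  e2: v1*b12 - v3*b23 = (-1)*(1) - (2)*(2) = -5
  e3: v1*b13 + v2*b23 = (-1)*(3) + (-2)*(2) = -7
Trivector part <vB>_3:
  e123: v1*b23 - v2*b13 + v3*b12 = (-1)*(2) - (-2)*(3) + (2)*(1) = 6
vB = -4*e1 - 5*e2 - 7*e3 + 6*e123


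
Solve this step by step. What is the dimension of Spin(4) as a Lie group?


Spin(n) double-covers SO(n); both have Lie algebra so(n) of dimension n(n-1)/2.
n = 4
n(n-1) = 4 * 3 = 12
dim Spin(4) = 12/2 = 6


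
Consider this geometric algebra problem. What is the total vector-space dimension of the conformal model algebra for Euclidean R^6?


The conformal model of R^6 uses Cl(7,1): the 6 Euclidean generators plus two extra orthogonal generators e+ (e+^2 = +1) and e- (e-^2 = -1), from which the null vectors e0, einf are built.
Number of generators m = 6 + 2 = 8.
dim Cl(p,q) = 2^m = 2^8 = 256


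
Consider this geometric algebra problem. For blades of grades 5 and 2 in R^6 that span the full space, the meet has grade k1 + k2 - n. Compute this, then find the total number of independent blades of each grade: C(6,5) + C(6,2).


Meet grade = grade(A) + grade(B) - n
= 5 + 2 - 6 = 1
C(6,5) = 6
C(6,2) = 15
dim_A + dim_B = 6 + 15 = 21


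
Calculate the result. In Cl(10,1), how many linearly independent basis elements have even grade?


Even subalgebra dimension = 2^(n-1)
n = 10 + 1 = 11
2^(11 - 1) = 2^10 = 1024
Verification: sum of C(11,k) for even k = 1 + 55 + 330 + 462 + 165 + 11 = 1024
Result = 1024


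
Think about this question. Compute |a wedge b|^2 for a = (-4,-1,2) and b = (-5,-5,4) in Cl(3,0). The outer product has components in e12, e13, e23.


a wedge b = (a1*b2 - a2*b1)*e12 + (a1*b3 - a3*b1)*e13 + (a2*b3 - a3*b2)*e23
e12 coeff: (-4)*(-5) - (-1)*(-5) = 20 - 5 = 15
e13 coeff: (-4)*4 - 2*(-5) = -16 - (-10) = -6
e23 coeff: (-1)*4 - 2*(-5) = -4 - (-10) = 6
|a wedge b|^2 = 15^2 + (-6)^2 + 6^2
= 225 + 36 + 36
= 297


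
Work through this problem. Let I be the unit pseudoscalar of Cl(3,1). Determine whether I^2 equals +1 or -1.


The pseudoscalar I = e1...e_n (product of all n generators) of Cl(p,q) satisfies I^2 = (-1)^(q + n(n-1)/2).
p = 3, q = 1, n = p + q = 4
n(n-1)/2 = 4 * 3 / 2 = 6
Exponent = q + n(n-1)/2 = 1 + 6 = 7
I^2 = (-1)^7 = -1


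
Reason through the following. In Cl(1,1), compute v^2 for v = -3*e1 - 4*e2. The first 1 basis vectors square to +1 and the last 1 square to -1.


v^2 = sum of c_i^2 * e_i^2
Positive signature terms (e_i^2 = +1): (-3)^2 = 9
Negative signature terms (e_j^2 = -1): (-4)^2 = 16
v^2 = 9 - 16 = -7


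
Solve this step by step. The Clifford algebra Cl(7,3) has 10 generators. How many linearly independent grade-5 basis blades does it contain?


Number of grade-k basis blades in Cl(p,q) with n = p + q is C(n, k).
n = 7 + 3 = 10
C(10, 5) = 10! / (5! * 5!)
= 3628800 / (120 * 120)
= 252


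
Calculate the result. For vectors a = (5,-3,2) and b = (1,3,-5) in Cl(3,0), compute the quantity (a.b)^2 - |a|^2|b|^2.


a . b = 5*1 + (-3)*3 + 2*(-5)
= 5 + (-9) + (-10) = -14
|a|^2 = 5^2 + (-3)^2 + 2^2 = 38
|b|^2 = 1^2 + 3^2 + (-5)^2 = 35
(a.b)^2 = (-14)^2 = 196
|a|^2 * |b|^2 = 38 * 35 = 1330
Result = 196 - 1330 = -1134


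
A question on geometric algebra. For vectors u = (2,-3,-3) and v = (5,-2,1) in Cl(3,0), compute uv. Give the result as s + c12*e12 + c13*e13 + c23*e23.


In Cl(3,0): e_i^2 = 1, e_ie_j = -e_je_i for i != j.
Scalar part = u . v = 2*5 + (-3)*(-2) + (-3)*1
= 10 + 6 + (-3) = 13
e12 coeff = 2*(-2) - (-3)*5 = -4 - (-15) = 11
e13 coeff = 2*1 - (-3)*5 = 2 - (-15) = 17
e23 coeff = (-3)*1 - (-3)*(-2) = -3 - 6 = -9
uv = 13 + 11*e12 + 17*e13 - 9*e23


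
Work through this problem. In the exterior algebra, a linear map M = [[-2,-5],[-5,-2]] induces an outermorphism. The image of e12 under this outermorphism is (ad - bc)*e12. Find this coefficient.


The outermorphism of a linear map f sends e1^e2 to f(e1)^f(e2).
f(e1) = -2*e1 - 5*e2
f(e2) = -5*e1 - 2*e2
f(e1) ^ f(e2) = (-2*e1 - 5*e2) ^ (-5*e1 - 2*e2)
= (-2)*(-2)*e12 + (-5)*(-5)*e21
= (4 - 25)*e12
= -21*e12
Coefficient = -21


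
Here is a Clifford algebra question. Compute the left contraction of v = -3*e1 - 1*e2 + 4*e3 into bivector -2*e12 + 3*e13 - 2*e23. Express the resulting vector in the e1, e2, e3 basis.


Left contraction v _| B = <vB>_1 (grade-1 part of the geometric product vB).
Using e1_|e12 = e2, e2_|e12 = -e1, e1_|e13 = e3, e3_|e13 = -e1, e2_|e23 = e3, e3_|e23 = -e2:
e1 coeff: -v2*b12 - v3*b13 = -(-1)*(-2) - (4)*(3) = -14
e2 coeff: v1*b12 - v3*b23 = (-3)*(-2) - (4)*(-2) = 14
e3 coeff: v1*b13 + v2*b23 = (-3)*(3) + (-1)*(-2) = -7
v _| B = -14*e1 + 14*e2 - 7*e3


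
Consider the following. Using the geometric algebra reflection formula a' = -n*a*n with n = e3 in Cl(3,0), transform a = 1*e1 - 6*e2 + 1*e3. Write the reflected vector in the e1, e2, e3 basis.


Reflection formula: a' = -n*a*n, with n = e3 (unit vector, n^2 = 1).
For reflection through hyperplane perp to e3:
The component along e3 flips sign, others stay.
a = (1, -6, 1)
a' = (1, -6, -1)
a' = 1*e1 - 6*e2 - 1*e3


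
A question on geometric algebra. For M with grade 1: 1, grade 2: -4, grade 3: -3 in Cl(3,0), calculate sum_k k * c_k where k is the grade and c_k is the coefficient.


Grade-weighted sum = sum of grade_k * coefficient_k
1*1 = 1
2*(-4) = -8
3*(-3) = -9
Total = 1 + (-8) + (-9) = -16


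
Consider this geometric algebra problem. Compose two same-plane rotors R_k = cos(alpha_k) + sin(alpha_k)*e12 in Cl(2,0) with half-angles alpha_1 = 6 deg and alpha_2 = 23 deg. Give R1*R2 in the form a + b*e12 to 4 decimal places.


Same-plane rotors commute and their half-angles add:
R1*R2 = cos(a1 + a2) + sin(a1 + a2)*e12.
a1 + a2 = 6 + 23 = 29 deg
cos(29 deg) = 0.8746
sin(29 deg) = 0.4848
R1*R2 = 0.8746 + 0.4848*e12


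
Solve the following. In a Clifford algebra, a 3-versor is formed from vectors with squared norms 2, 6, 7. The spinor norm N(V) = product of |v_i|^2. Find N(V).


Spinor norm N(V) = |v1|^2 * |v2|^2 * ... * |v3|^2
= 2 * 6 * 7
Running product: 2, 12, 84
N(V) = 84


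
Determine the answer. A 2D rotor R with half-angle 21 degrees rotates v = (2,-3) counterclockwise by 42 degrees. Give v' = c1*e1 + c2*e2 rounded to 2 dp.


Rotor R = cos(21deg) - sin(21deg)*e12
Rotation angle theta = 2 * 21 = 42 degrees
v' = R*v*~R rotates v by theta.
cos(42deg) = 0.7431, sin(42deg) = 0.6691
v'_1 = 2*cos(42deg) - (-3)*sin(42deg)
= 2*0.7431 - (-3)*0.6691
= 3.49
v'_2 = 2*sin(42deg) + (-3)*cos(42deg)
= 2*0.6691 + (-3)*0.7431
= -0.89
v' = 3.49*e1 - 0.89*e2


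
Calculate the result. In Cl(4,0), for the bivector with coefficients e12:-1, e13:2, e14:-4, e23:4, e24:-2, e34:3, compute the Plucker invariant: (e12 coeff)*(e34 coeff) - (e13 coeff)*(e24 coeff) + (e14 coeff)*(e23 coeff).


Plucker relation: af - be + cd
a*f = (-1)*3 = -3
b*e = 2*(-2) = -4
c*d = (-4)*4 = -16
af - be + cd = -3 - (-4) + (-16)
= -15


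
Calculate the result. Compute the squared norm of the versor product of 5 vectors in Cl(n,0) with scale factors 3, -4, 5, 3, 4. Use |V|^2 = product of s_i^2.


Each vector v_i has |v_i|^2 = s_i^2
Squared scales: 3^2 = 9, (-4)^2 = 16, 5^2 = 25, 3^2 = 9, 4^2 = 16
|V|^2 = 9 * 16 * 25 * 9 * 16
= 518400
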